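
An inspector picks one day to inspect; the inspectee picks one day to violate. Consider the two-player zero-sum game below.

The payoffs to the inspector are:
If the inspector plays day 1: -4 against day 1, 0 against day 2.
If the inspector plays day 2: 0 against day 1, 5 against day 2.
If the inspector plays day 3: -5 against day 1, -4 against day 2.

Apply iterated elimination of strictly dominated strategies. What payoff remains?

Column day 2 is strictly dominated by day 1 for the inspectee (-4<0, 0<5, -5<-4); eliminate day 2.
Row day 3 is strictly dominated by row day 1 (-4>-5); eliminate day 3.
Row day 1 is strictly dominated by row day 2 (0>-4); eliminate day 1.
Only (day 2, day 1) remains, with payoff 0.

0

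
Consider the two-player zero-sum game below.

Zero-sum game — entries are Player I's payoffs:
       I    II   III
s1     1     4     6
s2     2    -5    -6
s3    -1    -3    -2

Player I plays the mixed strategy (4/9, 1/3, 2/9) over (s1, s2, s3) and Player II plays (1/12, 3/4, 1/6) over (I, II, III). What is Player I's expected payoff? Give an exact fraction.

Against (1/12, 3/4, 1/6), each row's expected payoff is s1: 49/12; s2: -55/12; s3: -8/3.
Taking the (4/9, 1/3, 2/9)-weighted average: (4/9)·(49/12) + (1/3)·(-55/12) + (2/9)·(-8/3) = -11/36.

-11/36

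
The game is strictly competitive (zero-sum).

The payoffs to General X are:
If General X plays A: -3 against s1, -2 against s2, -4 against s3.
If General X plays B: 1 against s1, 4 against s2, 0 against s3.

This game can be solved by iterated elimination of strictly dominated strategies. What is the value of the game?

0

Row A is strictly dominated by row B (1>-3, 4>-2, 0>-4); eliminate A.
Column s1 is strictly dominated by s3 for General Y (0<1); eliminate s1.
Column s2 is strictly dominated by s3 for General Y (0<4); eliminate s2.
Only (B, s3) remains, with payoff 0.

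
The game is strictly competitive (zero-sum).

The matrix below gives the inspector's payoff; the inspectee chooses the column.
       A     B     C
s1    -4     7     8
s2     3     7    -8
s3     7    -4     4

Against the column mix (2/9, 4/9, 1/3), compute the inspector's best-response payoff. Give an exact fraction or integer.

s1: (-4)·(2/9) + (7)·(4/9) + (8)·(1/3) = 44/9.
s2: (3)·(2/9) + (7)·(4/9) + (-8)·(1/3) = 10/9.
s3: (7)·(2/9) + (-4)·(4/9) + (4)·(1/3) = 10/9.
The best pure response is s1 with expected payoff 44/9.

44/9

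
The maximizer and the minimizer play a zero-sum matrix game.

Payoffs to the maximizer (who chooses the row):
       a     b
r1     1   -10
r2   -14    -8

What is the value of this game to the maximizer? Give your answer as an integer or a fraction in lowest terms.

Row minima are -10 and -14, so the maximizer's maximin is -10; column maxima are 1 and -8, so the minimizer's minimax is -8. These differ, so the equilibrium is in mixed strategies.
Let the maximizer play r1 with probability p. The minimizer is indifferent when p − 14(1−p) = −10p − 8(1−p), giving p = 6/17.
Let the minimizer play a with probability q. The maximizer is indifferent when q − 10(1−q) = −14q − 8(1−q), giving q = 2/17.
The value is 1·(2/17) + (-10)·(15/17) = -148/17.

-148/17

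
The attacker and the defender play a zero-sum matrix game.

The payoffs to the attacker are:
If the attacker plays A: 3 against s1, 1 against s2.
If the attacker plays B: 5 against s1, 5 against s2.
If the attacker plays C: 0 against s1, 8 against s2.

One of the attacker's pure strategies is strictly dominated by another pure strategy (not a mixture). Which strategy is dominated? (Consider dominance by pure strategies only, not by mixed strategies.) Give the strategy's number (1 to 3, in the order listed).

1

Compare A with B: 5 > 3, 5 > 1.
So B strictly dominates A for the attacker; A is strictly dominated.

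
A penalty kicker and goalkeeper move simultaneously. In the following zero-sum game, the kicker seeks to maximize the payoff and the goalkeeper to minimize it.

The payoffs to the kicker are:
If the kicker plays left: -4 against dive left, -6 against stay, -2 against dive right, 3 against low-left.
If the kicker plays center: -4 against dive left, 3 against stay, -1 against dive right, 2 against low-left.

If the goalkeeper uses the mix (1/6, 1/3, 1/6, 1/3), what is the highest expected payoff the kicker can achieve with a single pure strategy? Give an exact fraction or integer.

left: (-4)·(1/6) + (-6)·(1/3) + (-2)·(1/6) + (3)·(1/3) = -2.
center: (-4)·(1/6) + (3)·(1/3) + (-1)·(1/6) + (2)·(1/3) = 5/6.
The best pure response is center with expected payoff 5/6.

5/6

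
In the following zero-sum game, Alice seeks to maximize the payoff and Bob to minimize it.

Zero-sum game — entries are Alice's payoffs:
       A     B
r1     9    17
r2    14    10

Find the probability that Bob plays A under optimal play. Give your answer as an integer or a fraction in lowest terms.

7/12

Row minima are 9 and 10, so Alice's maximin is 10; column maxima are 14 and 17, so Bob's minimax is 14. These differ, so the equilibrium is in mixed strategies.
Let Bob play A with probability q. Alice is indifferent when 9q + 17(1−q) = 14q + 10(1−q), giving q = 7/12.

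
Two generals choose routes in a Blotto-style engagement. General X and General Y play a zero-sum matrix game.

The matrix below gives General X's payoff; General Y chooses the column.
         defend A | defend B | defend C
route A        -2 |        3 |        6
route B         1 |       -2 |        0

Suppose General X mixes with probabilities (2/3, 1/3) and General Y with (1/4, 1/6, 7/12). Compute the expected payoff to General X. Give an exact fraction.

83/36

Against (1/4, 1/6, 7/12), each row's expected payoff is route A: 7/2; route B: -1/12.
Taking the (2/3, 1/3)-weighted average: (2/3)·(7/2) + (1/3)·(-1/12) = 83/36.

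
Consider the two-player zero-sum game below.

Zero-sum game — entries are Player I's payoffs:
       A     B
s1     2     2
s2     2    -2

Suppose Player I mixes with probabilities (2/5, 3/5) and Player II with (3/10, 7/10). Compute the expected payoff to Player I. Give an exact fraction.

8/25

Against (3/10, 7/10), each row's expected payoff is s1: 2; s2: -4/5.
Taking the (2/5, 3/5)-weighted average: (2/5)·(2) + (3/5)·(-4/5) = 8/25.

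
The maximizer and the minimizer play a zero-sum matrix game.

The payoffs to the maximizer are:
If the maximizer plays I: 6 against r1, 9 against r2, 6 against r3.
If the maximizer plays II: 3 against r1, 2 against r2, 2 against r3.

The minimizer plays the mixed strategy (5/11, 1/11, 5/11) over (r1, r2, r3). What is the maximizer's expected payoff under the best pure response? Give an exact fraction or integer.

I: (6)·(5/11) + (9)·(1/11) + (6)·(5/11) = 69/11.
II: (3)·(5/11) + (2)·(1/11) + (2)·(5/11) = 27/11.
The best pure response is I with expected payoff 69/11.

69/11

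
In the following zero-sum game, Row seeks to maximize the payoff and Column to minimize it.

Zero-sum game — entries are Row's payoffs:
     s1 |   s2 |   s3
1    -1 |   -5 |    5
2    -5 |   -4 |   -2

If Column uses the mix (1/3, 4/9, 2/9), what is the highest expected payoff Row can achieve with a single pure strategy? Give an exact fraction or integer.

-13/9

1: (-1)·(1/3) + (-5)·(4/9) + (5)·(2/9) = -13/9.
2: (-5)·(1/3) + (-4)·(4/9) + (-2)·(2/9) = -35/9.
The best pure response is 1 with expected payoff -13/9.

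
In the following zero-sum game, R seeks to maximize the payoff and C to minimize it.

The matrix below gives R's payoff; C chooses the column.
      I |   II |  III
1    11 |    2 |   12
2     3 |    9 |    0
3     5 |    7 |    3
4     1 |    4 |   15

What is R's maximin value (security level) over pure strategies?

3

The worst-case payoff for each row is 1: 2, 2: 0, 3: 3, 4: 1.
The best of these is 3.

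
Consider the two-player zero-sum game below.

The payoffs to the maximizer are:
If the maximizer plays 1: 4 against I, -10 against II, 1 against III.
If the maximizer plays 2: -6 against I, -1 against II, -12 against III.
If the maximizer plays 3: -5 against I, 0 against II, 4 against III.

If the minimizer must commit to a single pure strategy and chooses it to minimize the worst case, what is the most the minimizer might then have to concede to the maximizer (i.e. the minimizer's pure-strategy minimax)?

The worst case (largest entry) in each column is I: 4, II: 0, III: 4.
The best (smallest) of these is 0.

0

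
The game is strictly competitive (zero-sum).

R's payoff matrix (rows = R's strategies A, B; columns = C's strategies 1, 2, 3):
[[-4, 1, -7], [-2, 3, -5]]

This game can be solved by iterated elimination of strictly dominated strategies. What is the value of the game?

Row A is strictly dominated by row B (-2>-4, 3>1, -5>-7); eliminate A.
Column 1 is strictly dominated by 3 for C (-5<-2); eliminate 1.
Column 2 is strictly dominated by 3 for C (-5<3); eliminate 2.
Only (B, 3) remains, with payoff -5.

-5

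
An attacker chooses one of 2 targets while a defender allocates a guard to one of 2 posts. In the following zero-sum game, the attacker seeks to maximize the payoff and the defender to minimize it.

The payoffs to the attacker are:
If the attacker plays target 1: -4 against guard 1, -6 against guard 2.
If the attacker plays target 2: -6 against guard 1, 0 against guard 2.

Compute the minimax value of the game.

-9/2

Row minima are -6 and -6, so the attacker's maximin is -6; column maxima are -4 and 0, so the defender's minimax is -4. These differ, so the equilibrium is in mixed strategies.
Let the attacker play target 1 with probability p. The defender is indifferent when −4p − 6(1−p) = −6p, giving p = 3/4.
Let the defender play guard 1 with probability q. The attacker is indifferent when −4q − 6(1−q) = −6q, giving q = 3/4.
The value is -4·(3/4) + (-6)·(1/4) = -9/2.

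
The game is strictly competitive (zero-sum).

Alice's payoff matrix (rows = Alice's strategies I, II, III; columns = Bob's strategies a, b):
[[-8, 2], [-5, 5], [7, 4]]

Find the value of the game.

Row I is strictly dominated by row II, so Alice never plays it.
The remaining 2×2 game on (II, III) × (a, b) has no saddle point. Let Alice play II with probability p; indifference gives −5p + 7(1−p) = 5p + 4(1−p), so p = 3/13.
Similarly Bob's optimal q on a is 1/13, and the value is -5·(1/13) + (5)·(12/13) = 55/13.

55/13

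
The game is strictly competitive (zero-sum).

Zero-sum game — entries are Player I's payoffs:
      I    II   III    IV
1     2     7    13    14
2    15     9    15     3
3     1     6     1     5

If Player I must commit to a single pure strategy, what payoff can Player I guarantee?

3

The worst-case payoff for each row is 1: 2, 2: 3, 3: 1.
The best of these is 3.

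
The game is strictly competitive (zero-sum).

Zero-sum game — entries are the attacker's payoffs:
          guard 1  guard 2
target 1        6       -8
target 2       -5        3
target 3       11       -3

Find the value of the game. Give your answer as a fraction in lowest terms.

Row target 1 is strictly dominated by row target 3, so the attacker never plays it.
The remaining 2×2 game on (target 2, target 3) × (guard 1, guard 2) has no saddle point. Let the attacker play target 2 with probability p; indifference gives −5p + 11(1−p) = 3p − 3(1−p), so p = 7/11.
Similarly the defender's optimal q on guard 1 is 3/11, and the value is -5·(3/11) + (3)·(8/11) = 9/11.

9/11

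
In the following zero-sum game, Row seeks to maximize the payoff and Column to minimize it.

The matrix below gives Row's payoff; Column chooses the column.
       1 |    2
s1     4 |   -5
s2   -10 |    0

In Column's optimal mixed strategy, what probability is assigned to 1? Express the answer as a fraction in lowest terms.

Row minima are -5 and -10, so Row's maximin is -5; column maxima are 4 and 0, so Column's minimax is 0. These differ, so the equilibrium is in mixed strategies.
Let Column play 1 with probability q. Row is indifferent when 4q − 5(1−q) = −10q, giving q = 5/19.

5/19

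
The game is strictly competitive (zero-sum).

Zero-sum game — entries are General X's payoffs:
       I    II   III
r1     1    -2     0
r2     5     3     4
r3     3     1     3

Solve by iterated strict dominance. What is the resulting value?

3

Column III is strictly dominated by II for General Y (-2<0, 3<4, 1<3); eliminate III.
Column I is strictly dominated by II for General Y (-2<1, 3<5, 1<3); eliminate I.
Row r1 is strictly dominated by row r2 (3>-2); eliminate r1.
Row r3 is strictly dominated by row r2 (3>1); eliminate r3.
Only (r2, II) remains, with payoff 3.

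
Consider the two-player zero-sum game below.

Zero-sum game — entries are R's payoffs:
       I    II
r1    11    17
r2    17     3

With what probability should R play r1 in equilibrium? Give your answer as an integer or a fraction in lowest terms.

7/10

Row minima are 11 and 3, so R's maximin is 11; column maxima are 17 and 17, so C's minimax is 17. These differ, so the equilibrium is in mixed strategies.
Let R play r1 with probability p. C is indifferent when 11p + 17(1−p) = 17p + 3(1−p), giving p = 7/10.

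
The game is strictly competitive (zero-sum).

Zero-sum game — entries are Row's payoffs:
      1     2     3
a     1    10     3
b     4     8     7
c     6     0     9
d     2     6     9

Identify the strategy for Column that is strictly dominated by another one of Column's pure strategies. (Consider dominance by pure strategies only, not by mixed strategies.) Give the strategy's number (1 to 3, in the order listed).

3

Column prefers columns that give Row less. Compare 3 with 1: 1 < 3, 4 < 7, 6 < 9, 2 < 9.
So 1 strictly dominates 3 for Column; 3 is strictly dominated.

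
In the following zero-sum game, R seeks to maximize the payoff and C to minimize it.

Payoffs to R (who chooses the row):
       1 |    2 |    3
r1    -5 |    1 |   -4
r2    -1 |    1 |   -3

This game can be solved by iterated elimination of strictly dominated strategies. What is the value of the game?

-3

Column 2 is strictly dominated by 1 for C (-5<1, -1<1); eliminate 2.
Row r1 is strictly dominated by row r2 (-1>-5, -3>-4); eliminate r1.
Column 1 is strictly dominated by 3 for C (-3<-1); eliminate 1.
Only (r2, 3) remains, with payoff -3.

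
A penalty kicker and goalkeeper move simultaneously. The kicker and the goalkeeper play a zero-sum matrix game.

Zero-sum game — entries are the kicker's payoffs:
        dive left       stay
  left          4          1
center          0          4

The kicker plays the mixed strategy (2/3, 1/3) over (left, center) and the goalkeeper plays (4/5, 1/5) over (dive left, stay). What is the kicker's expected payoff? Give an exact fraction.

38/15

Against (4/5, 1/5), each row's expected payoff is left: 17/5; center: 4/5.
Taking the (2/3, 1/3)-weighted average: (2/3)·(17/5) + (1/3)·(4/5) = 38/15.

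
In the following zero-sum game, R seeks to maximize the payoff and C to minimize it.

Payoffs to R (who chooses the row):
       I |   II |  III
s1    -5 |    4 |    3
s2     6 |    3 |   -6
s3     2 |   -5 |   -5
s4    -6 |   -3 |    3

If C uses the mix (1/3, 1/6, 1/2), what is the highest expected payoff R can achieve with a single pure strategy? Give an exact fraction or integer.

s1: (-5)·(1/3) + (4)·(1/6) + (3)·(1/2) = 1/2.
s2: (6)·(1/3) + (3)·(1/6) + (-6)·(1/2) = -1/2.
s3: (2)·(1/3) + (-5)·(1/6) + (-5)·(1/2) = -8/3.
s4: (-6)·(1/3) + (-3)·(1/6) + (3)·(1/2) = -1.
The best pure response is s1 with expected payoff 1/2.

1/2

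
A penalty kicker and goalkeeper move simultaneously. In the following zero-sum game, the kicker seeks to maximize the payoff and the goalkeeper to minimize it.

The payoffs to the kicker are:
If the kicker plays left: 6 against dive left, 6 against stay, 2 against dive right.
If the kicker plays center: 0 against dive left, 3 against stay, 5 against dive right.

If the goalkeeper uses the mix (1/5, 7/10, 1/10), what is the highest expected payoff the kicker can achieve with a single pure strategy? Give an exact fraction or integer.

left: (6)·(1/5) + (6)·(7/10) + (2)·(1/10) = 28/5.
center: (0)·(1/5) + (3)·(7/10) + (5)·(1/10) = 13/5.
The best pure response is left with expected payoff 28/5.

28/5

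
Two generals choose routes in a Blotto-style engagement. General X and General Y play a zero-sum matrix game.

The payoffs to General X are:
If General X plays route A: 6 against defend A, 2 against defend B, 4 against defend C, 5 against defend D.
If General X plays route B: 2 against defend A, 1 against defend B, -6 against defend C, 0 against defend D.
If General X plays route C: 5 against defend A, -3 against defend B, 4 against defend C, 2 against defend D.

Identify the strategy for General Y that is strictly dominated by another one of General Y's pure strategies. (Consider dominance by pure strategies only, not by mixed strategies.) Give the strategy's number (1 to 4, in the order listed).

1

General Y prefers columns that give General X less. Compare defend A with defend B: 2 < 6, 1 < 2, -3 < 5.
So defend B strictly dominates defend A for General Y; defend A is strictly dominated.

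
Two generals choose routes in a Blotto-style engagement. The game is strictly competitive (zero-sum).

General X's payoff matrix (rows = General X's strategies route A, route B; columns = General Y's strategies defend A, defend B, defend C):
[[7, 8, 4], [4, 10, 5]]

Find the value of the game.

19/4

Column defend B is strictly dominated by defend C for General Y (it gives General X more in every row).
The remaining 2×2 game on (route A, route B) × (defend A, defend C) has no saddle point. Let General X play route A with probability p; indifference gives 7p + 4(1−p) = 4p + 5(1−p), so p = 1/4.
Similarly General Y's optimal q on defend A is 1/4, and the value is 7·(1/4) + (4)·(3/4) = 19/4.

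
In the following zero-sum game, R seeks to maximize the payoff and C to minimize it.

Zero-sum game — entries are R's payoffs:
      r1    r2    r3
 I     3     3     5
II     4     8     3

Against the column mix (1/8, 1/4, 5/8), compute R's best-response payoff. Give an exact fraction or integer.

I: (3)·(1/8) + (3)·(1/4) + (5)·(5/8) = 17/4.
II: (4)·(1/8) + (8)·(1/4) + (3)·(5/8) = 35/8.
The best pure response is II with expected payoff 35/8.

35/8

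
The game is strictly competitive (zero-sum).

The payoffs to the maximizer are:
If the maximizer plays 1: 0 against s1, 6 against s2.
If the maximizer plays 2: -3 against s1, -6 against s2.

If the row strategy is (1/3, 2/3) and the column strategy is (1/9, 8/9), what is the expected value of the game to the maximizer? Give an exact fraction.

-2

Against (1/9, 8/9), each row's expected payoff is 1: 16/3; 2: -17/3.
Taking the (1/3, 2/3)-weighted average: (1/3)·(16/3) + (2/3)·(-17/3) = -2.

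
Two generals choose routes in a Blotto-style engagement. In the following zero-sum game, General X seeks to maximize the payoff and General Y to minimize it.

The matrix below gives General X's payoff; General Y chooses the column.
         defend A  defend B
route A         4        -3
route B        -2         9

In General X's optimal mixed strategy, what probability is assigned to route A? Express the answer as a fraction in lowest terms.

Row minima are -3 and -2, so General X's maximin is -2; column maxima are 4 and 9, so General Y's minimax is 4. These differ, so the equilibrium is in mixed strategies.
Let General X play route A with probability p. General Y is indifferent when 4p − 2(1−p) = −3p + 9(1−p), giving p = 11/18.

11/18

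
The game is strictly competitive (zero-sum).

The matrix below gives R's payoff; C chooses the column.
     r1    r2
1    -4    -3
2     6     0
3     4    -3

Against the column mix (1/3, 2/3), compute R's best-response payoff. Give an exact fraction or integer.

2

1: (-4)·(1/3) + (-3)·(2/3) = -10/3.
2: (6)·(1/3) + (0)·(2/3) = 2.
3: (4)·(1/3) + (-3)·(2/3) = -2/3.
The best pure response is 2 with expected payoff 2.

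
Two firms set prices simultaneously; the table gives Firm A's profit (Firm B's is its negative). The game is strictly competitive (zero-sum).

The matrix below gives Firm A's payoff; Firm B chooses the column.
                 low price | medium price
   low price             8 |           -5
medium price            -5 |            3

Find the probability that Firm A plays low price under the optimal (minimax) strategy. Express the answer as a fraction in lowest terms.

8/21

Row minima are -5 and -5, so Firm A's maximin is -5; column maxima are 8 and 3, so Firm B's minimax is 3. These differ, so the equilibrium is in mixed strategies.
Let Firm A play low price with probability p. Firm B is indifferent when 8p − 5(1−p) = −5p + 3(1−p), giving p = 8/21.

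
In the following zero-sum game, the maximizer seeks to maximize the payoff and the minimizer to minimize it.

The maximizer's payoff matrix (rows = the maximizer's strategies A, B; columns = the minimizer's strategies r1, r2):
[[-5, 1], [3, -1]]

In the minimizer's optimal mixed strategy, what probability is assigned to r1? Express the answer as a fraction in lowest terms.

Row minima are -5 and -1, so the maximizer's maximin is -1; column maxima are 3 and 1, so the minimizer's minimax is 1. These differ, so the equilibrium is in mixed strategies.
Let the minimizer play r1 with probability q. The maximizer is indifferent when −5q + (1−q) = 3q − (1−q), giving q = 1/5.

1/5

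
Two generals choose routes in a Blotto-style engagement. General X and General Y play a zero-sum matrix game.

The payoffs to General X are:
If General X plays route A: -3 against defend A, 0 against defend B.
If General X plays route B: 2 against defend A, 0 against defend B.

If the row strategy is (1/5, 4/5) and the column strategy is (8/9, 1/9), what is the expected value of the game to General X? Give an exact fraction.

Against (8/9, 1/9), each row's expected payoff is route A: -8/3; route B: 16/9.
Taking the (1/5, 4/5)-weighted average: (1/5)·(-8/3) + (4/5)·(16/9) = 8/9.

8/9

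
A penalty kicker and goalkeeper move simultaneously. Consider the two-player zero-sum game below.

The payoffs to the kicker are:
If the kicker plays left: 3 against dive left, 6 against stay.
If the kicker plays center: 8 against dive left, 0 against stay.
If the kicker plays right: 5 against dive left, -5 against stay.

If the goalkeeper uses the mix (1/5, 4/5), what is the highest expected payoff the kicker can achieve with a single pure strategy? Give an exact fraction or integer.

27/5

left: (3)·(1/5) + (6)·(4/5) = 27/5.
center: (8)·(1/5) + (0)·(4/5) = 8/5.
right: (5)·(1/5) + (-5)·(4/5) = -3.
The best pure response is left with expected payoff 27/5.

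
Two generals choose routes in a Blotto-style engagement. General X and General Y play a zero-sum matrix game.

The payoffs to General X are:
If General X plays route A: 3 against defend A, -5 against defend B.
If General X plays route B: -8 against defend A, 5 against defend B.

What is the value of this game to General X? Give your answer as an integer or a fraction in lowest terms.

Row minima are -5 and -8, so General X's maximin is -5; column maxima are 3 and 5, so General Y's minimax is 3. These differ, so the equilibrium is in mixed strategies.
Let General X play route A with probability p. General Y is indifferent when 3p − 8(1−p) = −5p + 5(1−p), giving p = 13/21.
Let General Y play defend A with probability q. General X is indifferent when 3q − 5(1−q) = −8q + 5(1−q), giving q = 10/21.
The value is 3·(10/21) + (-5)·(11/21) = -25/21.

-25/21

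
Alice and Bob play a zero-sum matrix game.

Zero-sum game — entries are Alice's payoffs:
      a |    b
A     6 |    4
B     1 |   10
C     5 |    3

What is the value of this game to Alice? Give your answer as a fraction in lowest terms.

Row C is strictly dominated by row A, so Alice never plays it.
The remaining 2×2 game on (A, B) × (a, b) has no saddle point. Let Alice play A with probability p; indifference gives 6p + (1−p) = 4p + 10(1−p), so p = 9/11.
Similarly Bob's optimal q on a is 6/11, and the value is 6·(6/11) + (4)·(5/11) = 56/11.

56/11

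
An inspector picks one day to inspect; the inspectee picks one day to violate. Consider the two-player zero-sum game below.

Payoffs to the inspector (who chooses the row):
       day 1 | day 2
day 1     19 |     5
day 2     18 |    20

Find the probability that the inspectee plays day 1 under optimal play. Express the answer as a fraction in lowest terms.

15/16

Row minima are 5 and 18, so the inspector's maximin is 18; column maxima are 19 and 20, so the inspectee's minimax is 19. These differ, so the equilibrium is in mixed strategies.
Let the inspectee play day 1 with probability q. The inspector is indifferent when 19q + 5(1−q) = 18q + 20(1−q), giving q = 15/16.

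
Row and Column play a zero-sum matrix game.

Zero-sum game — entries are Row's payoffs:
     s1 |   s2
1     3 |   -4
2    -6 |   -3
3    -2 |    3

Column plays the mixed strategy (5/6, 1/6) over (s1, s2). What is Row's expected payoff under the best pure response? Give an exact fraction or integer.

1: (3)·(5/6) + (-4)·(1/6) = 11/6.
2: (-6)·(5/6) + (-3)·(1/6) = -11/2.
3: (-2)·(5/6) + (3)·(1/6) = -7/6.
The best pure response is 1 with expected payoff 11/6.

11/6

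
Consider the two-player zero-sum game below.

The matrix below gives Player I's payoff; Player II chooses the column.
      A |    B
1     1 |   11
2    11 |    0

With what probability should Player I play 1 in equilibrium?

11/21

Row minima are 1 and 0, so Player I's maximin is 1; column maxima are 11 and 11, so Player II's minimax is 11. These differ, so the equilibrium is in mixed strategies.
Let Player I play 1 with probability p. Player II is indifferent when p + 11(1−p) = 11p, giving p = 11/21.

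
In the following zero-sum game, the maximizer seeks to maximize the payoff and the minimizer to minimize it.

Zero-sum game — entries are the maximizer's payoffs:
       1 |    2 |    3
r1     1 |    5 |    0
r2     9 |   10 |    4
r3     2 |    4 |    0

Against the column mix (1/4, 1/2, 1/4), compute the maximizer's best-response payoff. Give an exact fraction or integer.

r1: (1)·(1/4) + (5)·(1/2) + (0)·(1/4) = 11/4.
r2: (9)·(1/4) + (10)·(1/2) + (4)·(1/4) = 33/4.
r3: (2)·(1/4) + (4)·(1/2) + (0)·(1/4) = 5/2.
The best pure response is r2 with expected payoff 33/4.

33/4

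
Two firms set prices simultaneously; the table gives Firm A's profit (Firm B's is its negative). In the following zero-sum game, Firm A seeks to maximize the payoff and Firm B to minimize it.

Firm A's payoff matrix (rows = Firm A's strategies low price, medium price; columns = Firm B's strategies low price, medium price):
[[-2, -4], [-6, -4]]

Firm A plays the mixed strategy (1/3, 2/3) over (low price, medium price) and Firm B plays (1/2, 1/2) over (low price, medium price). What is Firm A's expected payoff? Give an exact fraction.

Against (1/2, 1/2), each row's expected payoff is low price: -3; medium price: -5.
Taking the (1/3, 2/3)-weighted average: (1/3)·(-3) + (2/3)·(-5) = -13/3.

-13/3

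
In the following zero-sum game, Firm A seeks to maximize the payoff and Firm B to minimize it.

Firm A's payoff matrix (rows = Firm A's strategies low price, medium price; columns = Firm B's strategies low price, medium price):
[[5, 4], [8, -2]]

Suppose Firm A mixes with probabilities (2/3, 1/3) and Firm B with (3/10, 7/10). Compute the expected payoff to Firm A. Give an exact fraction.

Against (3/10, 7/10), each row's expected payoff is low price: 43/10; medium price: 1.
Taking the (2/3, 1/3)-weighted average: (2/3)·(43/10) + (1/3)·(1) = 16/5.

16/5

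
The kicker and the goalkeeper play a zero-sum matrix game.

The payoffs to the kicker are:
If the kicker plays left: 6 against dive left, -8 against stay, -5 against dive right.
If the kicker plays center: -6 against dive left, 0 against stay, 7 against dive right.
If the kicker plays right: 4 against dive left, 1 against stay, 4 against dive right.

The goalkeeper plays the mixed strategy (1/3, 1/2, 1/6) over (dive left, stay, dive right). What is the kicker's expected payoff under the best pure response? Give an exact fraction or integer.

left: (6)·(1/3) + (-8)·(1/2) + (-5)·(1/6) = -17/6.
center: (-6)·(1/3) + (0)·(1/2) + (7)·(1/6) = -5/6.
right: (4)·(1/3) + (1)·(1/2) + (4)·(1/6) = 5/2.
The best pure response is right with expected payoff 5/2.

5/2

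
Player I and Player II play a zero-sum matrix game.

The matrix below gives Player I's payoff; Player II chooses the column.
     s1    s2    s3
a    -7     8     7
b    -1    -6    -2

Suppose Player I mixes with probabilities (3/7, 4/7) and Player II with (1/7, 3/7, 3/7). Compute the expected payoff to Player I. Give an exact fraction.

2/7

Against (1/7, 3/7, 3/7), each row's expected payoff is a: 38/7; b: -25/7.
Taking the (3/7, 4/7)-weighted average: (3/7)·(38/7) + (4/7)·(-25/7) = 2/7.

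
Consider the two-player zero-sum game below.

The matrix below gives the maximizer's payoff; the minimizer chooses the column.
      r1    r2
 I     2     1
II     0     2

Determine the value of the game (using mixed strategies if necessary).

4/3

Row minima are 1 and 0, so the maximizer's maximin is 1; column maxima are 2 and 2, so the minimizer's minimax is 2. These differ, so the equilibrium is in mixed strategies.
Let the maximizer play I with probability p. The minimizer is indifferent when 2p = p + 2(1−p), giving p = 2/3.
Let the minimizer play r1 with probability q. The maximizer is indifferent when 2q + (1−q) = 2(1−q), giving q = 1/3.
The value is 2·(1/3) + (1)·(2/3) = 4/3.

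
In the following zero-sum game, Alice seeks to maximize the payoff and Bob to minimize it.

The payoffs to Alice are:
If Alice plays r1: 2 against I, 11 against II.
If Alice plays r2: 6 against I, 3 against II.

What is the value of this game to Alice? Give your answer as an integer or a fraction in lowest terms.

Row minima are 2 and 3, so Alice's maximin is 3; column maxima are 6 and 11, so Bob's minimax is 6. These differ, so the equilibrium is in mixed strategies.
Let Alice play r1 with probability p. Bob is indifferent when 2p + 6(1−p) = 11p + 3(1−p), giving p = 1/4.
Let Bob play I with probability q. Alice is indifferent when 2q + 11(1−q) = 6q + 3(1−q), giving q = 2/3.
The value is 2·(2/3) + (11)·(1/3) = 5.

5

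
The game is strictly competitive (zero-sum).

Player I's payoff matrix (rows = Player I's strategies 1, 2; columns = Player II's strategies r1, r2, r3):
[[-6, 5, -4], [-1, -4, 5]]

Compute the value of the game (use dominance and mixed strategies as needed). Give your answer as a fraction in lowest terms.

-29/14

Column r3 is strictly dominated by r1 for Player II (it gives Player I more in every row).
The remaining 2×2 game on (1, 2) × (r1, r2) has no saddle point. Let Player I play 1 with probability p; indifference gives −6p − (1−p) = 5p − 4(1−p), so p = 3/14.
Similarly Player II's optimal q on r1 is 9/14, and the value is -6·(9/14) + (5)·(5/14) = -29/14.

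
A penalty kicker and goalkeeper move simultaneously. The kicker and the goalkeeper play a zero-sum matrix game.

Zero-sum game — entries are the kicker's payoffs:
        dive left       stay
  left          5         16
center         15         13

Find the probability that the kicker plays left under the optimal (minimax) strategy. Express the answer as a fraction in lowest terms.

Row minima are 5 and 13, so the kicker's maximin is 13; column maxima are 15 and 16, so the goalkeeper's minimax is 15. These differ, so the equilibrium is in mixed strategies.
Let the kicker play left with probability p. The goalkeeper is indifferent when 5p + 15(1−p) = 16p + 13(1−p), giving p = 2/13.

2/13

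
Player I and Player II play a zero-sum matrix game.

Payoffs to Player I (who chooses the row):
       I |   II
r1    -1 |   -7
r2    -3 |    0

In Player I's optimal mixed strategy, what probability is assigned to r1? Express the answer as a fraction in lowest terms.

1/3

Row minima are -7 and -3, so Player I's maximin is -3; column maxima are -1 and 0, so Player II's minimax is -1. These differ, so the equilibrium is in mixed strategies.
Let Player I play r1 with probability p. Player II is indifferent when −p − 3(1−p) = −7p, giving p = 1/3.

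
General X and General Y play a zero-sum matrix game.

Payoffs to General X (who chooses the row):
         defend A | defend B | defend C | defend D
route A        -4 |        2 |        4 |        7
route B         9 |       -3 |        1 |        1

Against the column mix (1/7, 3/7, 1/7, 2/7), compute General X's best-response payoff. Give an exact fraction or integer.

route A: (-4)·(1/7) + (2)·(3/7) + (4)·(1/7) + (7)·(2/7) = 20/7.
route B: (9)·(1/7) + (-3)·(3/7) + (1)·(1/7) + (1)·(2/7) = 3/7.
The best pure response is route A with expected payoff 20/7.

20/7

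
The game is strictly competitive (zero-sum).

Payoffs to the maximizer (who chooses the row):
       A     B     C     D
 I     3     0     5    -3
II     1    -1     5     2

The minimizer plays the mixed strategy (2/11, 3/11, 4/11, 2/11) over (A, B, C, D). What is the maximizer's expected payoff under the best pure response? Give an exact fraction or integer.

23/11

I: (3)·(2/11) + (0)·(3/11) + (5)·(4/11) + (-3)·(2/11) = 20/11.
II: (1)·(2/11) + (-1)·(3/11) + (5)·(4/11) + (2)·(2/11) = 23/11.
The best pure response is II with expected payoff 23/11.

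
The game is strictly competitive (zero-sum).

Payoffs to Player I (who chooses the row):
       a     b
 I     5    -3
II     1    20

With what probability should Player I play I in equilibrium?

19/27

Row minima are -3 and 1, so Player I's maximin is 1; column maxima are 5 and 20, so Player II's minimax is 5. These differ, so the equilibrium is in mixed strategies.
Let Player I play I with probability p. Player II is indifferent when 5p + (1−p) = −3p + 20(1−p), giving p = 19/27.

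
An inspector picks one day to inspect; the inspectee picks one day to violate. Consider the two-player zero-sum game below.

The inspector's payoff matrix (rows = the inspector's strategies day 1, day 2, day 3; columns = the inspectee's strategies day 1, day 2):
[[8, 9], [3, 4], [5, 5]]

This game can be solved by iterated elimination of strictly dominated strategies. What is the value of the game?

Row day 2 is strictly dominated by row day 1 (8>3, 9>4); eliminate day 2.
Row day 3 is strictly dominated by row day 1 (8>5, 9>5); eliminate day 3.
Column day 2 is strictly dominated by day 1 for the inspectee (8<9); eliminate day 2.
Only (day 1, day 1) remains, with payoff 8.

8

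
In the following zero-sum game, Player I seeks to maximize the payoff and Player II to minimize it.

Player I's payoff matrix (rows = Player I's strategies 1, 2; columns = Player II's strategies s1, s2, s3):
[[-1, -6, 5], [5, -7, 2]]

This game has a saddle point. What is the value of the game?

-6

Row minima: -6, -7 → Player I's maximin is -6.
Column maxima: 5, -6, 5 → Player II's minimax is -6.
They coincide at (1, s2), so the value is -6.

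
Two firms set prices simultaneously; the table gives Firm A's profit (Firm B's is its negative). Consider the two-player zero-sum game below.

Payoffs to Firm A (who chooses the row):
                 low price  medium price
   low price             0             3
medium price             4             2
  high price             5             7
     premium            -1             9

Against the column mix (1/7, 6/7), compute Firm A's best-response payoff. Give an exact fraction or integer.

low price: (0)·(1/7) + (3)·(6/7) = 18/7.
medium price: (4)·(1/7) + (2)·(6/7) = 16/7.
high price: (5)·(1/7) + (7)·(6/7) = 47/7.
premium: (-1)·(1/7) + (9)·(6/7) = 53/7.
The best pure response is premium with expected payoff 53/7.

53/7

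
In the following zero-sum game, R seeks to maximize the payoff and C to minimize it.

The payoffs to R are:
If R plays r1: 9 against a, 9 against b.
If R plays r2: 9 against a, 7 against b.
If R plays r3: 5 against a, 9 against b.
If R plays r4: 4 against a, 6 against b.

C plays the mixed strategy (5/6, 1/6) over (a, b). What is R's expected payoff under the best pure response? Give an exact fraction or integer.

r1: (9)·(5/6) + (9)·(1/6) = 9.
r2: (9)·(5/6) + (7)·(1/6) = 26/3.
r3: (5)·(5/6) + (9)·(1/6) = 17/3.
r4: (4)·(5/6) + (6)·(1/6) = 13/3.
The best pure response is r1 with expected payoff 9.

9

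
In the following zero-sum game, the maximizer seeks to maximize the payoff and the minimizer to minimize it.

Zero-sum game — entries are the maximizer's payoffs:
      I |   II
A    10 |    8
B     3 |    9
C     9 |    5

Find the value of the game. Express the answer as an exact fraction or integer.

Row C is strictly dominated by row A, so the maximizer never plays it.
The remaining 2×2 game on (A, B) × (I, II) has no saddle point. Let the maximizer play A with probability p; indifference gives 10p + 3(1−p) = 8p + 9(1−p), so p = 3/4.
Similarly the minimizer's optimal q on I is 1/8, and the value is 10·(1/8) + (8)·(7/8) = 33/4.

33/4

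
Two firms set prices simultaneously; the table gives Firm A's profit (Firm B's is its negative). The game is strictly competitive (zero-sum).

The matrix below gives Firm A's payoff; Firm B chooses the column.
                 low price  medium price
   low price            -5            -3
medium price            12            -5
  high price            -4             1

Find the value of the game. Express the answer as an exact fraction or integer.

Row low price is strictly dominated by row high price, so Firm A never plays it.
The remaining 2×2 game on (medium price, high price) × (low price, medium price) has no saddle point. Let Firm A play medium price with probability p; indifference gives 12p − 4(1−p) = −5p + (1−p), so p = 5/22.
Similarly Firm B's optimal q on low price is 3/11, and the value is 12·(3/11) + (-5)·(8/11) = -4/11.

-4/11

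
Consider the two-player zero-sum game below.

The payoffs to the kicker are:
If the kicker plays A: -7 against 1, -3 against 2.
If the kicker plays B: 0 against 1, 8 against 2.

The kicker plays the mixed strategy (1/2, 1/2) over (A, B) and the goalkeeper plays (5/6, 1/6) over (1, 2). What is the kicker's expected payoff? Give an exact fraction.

-5/2

Against (5/6, 1/6), each row's expected payoff is A: -19/3; B: 4/3.
Taking the (1/2, 1/2)-weighted average: (1/2)·(-19/3) + (1/2)·(4/3) = -5/2.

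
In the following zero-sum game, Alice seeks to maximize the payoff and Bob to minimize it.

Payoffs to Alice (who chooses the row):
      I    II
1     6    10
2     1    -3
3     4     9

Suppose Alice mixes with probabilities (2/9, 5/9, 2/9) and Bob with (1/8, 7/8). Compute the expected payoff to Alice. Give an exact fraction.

31/12

Against (1/8, 7/8), each row's expected payoff is 1: 19/2; 2: -5/2; 3: 67/8.
Taking the (2/9, 5/9, 2/9)-weighted average: (2/9)·(19/2) + (5/9)·(-5/2) + (2/9)·(67/8) = 31/12.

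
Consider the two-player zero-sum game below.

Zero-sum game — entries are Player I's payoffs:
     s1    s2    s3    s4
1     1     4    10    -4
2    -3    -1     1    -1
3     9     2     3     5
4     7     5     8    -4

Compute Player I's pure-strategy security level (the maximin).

2

The worst-case payoff for each row is 1: -4, 2: -3, 3: 2, 4: -4.
The best of these is 2.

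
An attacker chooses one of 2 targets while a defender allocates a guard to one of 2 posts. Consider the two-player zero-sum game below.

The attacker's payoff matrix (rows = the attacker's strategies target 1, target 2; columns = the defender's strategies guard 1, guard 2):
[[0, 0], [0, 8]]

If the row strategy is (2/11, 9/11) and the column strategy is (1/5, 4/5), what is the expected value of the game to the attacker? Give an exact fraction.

Against (1/5, 4/5), each row's expected payoff is target 1: 0; target 2: 32/5.
Taking the (2/11, 9/11)-weighted average: (2/11)·(0) + (9/11)·(32/5) = 288/55.

288/55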